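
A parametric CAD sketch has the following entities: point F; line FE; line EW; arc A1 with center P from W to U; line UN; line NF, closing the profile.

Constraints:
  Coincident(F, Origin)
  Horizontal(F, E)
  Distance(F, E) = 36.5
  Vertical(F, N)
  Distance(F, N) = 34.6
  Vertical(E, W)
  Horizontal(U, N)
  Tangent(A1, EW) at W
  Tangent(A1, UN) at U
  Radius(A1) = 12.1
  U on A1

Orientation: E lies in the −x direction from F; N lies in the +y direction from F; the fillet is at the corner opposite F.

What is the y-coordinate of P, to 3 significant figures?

22.5

F is at the origin; FE is horizontal with |FE| = 36.5 and E on the −x side, so E = (-36.5, 0.00). F and N share the same x with |FN| = 34.6 and N on the +y side, so N = (0.00, 34.6). The virtual corner opposite F is at (-36.5, 34.6). The tangent condition forces PW to be normal to EW and tangency of A1 to UN means the radius PU is perpendicular to UN, with radius 12.1, so the center P sits 12.1 in from both sides at P = (-24.4, 22.5). So P.y = 22.5.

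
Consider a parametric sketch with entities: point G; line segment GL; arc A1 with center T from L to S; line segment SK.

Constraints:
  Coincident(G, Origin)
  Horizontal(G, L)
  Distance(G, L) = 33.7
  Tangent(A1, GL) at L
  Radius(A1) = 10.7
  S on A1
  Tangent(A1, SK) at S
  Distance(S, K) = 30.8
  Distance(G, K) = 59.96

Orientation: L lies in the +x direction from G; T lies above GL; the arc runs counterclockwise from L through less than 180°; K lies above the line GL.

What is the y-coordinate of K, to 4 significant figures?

42.02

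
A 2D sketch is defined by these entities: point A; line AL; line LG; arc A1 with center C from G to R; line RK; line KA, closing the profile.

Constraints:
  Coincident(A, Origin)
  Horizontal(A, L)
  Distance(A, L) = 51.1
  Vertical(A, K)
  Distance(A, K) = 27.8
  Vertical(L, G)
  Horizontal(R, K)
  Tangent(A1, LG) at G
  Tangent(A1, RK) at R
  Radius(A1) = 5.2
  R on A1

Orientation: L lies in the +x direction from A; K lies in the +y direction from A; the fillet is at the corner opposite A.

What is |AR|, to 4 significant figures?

53.66

The virtual corner opposite A is at (51.10, 27.80). Tangency of A1 to LG means the radius CG is perpendicular to LG and since A1 is tangent to RK there, CR ⟂ RK, with radius 5.2, so the center C sits 5.2 in from both sides at C = (45.90, 22.60). That places the tangent points at G = (51.10, 22.60) on LG and R = (45.90, 27.80) on RK. Then |AR| = |R − A| = 53.66.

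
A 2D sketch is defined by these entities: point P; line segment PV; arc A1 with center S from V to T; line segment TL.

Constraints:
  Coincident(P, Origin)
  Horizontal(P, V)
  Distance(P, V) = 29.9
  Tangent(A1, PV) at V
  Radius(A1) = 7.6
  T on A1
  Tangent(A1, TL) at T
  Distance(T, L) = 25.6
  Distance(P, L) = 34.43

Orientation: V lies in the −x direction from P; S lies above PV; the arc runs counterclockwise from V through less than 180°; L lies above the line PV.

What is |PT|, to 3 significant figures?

23.3

Checks: ∠(SV, VP) = 90.00° ✓; |ST| = 7.600 ✓; ∠(ST, TL) = 90.00° ✓; |TL| = 25.60 ✓; |PL| = 34.43 ✓.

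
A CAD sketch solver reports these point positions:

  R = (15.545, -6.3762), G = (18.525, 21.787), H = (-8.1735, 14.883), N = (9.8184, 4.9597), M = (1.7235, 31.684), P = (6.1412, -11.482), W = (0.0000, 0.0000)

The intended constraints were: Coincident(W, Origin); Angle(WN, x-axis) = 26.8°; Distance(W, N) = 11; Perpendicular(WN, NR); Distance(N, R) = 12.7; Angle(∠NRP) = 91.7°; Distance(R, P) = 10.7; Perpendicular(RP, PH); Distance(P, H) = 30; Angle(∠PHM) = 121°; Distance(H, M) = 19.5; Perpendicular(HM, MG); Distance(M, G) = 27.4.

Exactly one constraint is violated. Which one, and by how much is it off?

Distance(M, G) = 27.4 — off by 7.90.

W = (0.00, 0.00) ✓; WN at 26.80° ✓; |WN| = 11.00 ✓; ∠(WN, NR) = 90.00° ✓; |NR| = 12.70 ✓; ∠NRP = 91.70° ✓; |RP| = 10.70 ✓; ∠(RP, PH) = 90.00° ✓; |PH| = 30.00 ✓; ∠PHM = 121.0° ✓; |HM| = 19.50 ✓; ∠(HM, MG) = 90.00° ✓; |MG| = 19.50 ✗.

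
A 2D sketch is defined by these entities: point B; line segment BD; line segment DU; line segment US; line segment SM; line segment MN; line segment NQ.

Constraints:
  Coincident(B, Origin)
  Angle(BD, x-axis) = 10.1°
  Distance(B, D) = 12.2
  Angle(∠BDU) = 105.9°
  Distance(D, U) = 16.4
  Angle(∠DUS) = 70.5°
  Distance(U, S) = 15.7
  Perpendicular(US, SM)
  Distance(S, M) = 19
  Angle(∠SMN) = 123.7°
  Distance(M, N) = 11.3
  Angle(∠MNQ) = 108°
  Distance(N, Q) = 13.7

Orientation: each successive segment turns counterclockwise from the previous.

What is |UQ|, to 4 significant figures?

17.36

B is at the origin; BD runs at 10.1° with length 12.2, so D = (12.01, 2.139). ∠BDU = 105.9° gives DU at 84.20° from the x-axis; with |DU| = 16.4, U = (13.67, 18.46). ∠DUS = 70.5° gives US at -166.3° from the x-axis; with |US| = 15.7, S = (-1.585, 14.74). US ⟂ SM, so SM runs at -76.30°; with |SM| = 19.0, M = (2.915, -3.722). ∠SMN = 123.7° gives MN at -20.00° from the x-axis; with |MN| = 11.3, N = (13.53, -7.587). ∠MNQ = 108.0° gives NQ at 52.00° from the x-axis; with |NQ| = 13.7, Q = (21.97, 3.209). Then |UQ| = |Q − U| = 17.36.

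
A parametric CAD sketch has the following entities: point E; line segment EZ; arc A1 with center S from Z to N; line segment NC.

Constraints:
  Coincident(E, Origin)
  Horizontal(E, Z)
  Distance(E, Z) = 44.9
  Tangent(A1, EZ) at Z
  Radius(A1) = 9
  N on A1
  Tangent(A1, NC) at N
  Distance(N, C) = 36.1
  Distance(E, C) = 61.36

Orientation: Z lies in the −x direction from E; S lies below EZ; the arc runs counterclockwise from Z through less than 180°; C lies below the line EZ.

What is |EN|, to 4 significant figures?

54.70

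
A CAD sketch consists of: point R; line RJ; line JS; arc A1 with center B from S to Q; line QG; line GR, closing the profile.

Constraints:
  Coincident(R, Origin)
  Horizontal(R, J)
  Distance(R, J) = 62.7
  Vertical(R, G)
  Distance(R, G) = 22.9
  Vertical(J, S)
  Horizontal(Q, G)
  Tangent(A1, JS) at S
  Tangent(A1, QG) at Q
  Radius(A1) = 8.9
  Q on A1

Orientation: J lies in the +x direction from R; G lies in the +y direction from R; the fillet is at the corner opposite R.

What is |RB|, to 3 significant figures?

55.6

R is at the origin; R and J share the same y with |RJ| = 62.7 and J on the +x side, so J = (62.7, 0.00). RG is vertical with |RG| = 22.9 and G on the +y side, so G = (0.00, 22.9). The virtual corner opposite R is at (62.7, 22.9). The tangent condition forces BS to be normal to JS and A1 meets QG tangentially, so BQ is at right angles to QG, with radius 8.9, so the center B sits 8.9 in from both sides at B = (53.8, 14.0). Then |RB| = |B − R| = 55.6.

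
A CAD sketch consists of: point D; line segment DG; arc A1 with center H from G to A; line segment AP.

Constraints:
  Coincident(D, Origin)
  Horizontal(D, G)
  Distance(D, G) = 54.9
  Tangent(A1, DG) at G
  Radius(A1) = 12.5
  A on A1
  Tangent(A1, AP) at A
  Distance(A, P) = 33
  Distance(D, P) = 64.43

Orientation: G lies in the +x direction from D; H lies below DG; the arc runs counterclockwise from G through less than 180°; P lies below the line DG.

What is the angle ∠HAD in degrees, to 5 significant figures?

158.37°

Checks: ∠(HG, GD) = 90.00° ✓; |HG| = 12.50 ✓; |HA| = 12.50 ✓; ∠(HA, AP) = 90.00° ✓; |AP| = 33.00 ✓; |DP| = 64.43 ✓.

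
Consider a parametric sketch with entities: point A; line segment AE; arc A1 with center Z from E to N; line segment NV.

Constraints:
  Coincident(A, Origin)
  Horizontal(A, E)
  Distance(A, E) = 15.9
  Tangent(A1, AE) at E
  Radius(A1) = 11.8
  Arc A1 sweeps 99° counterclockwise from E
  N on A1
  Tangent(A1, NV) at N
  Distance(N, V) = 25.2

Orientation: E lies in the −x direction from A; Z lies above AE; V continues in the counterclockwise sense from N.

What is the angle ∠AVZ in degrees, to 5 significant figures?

28.086°

A is at the origin; AE is horizontal with |AE| = 15.9 and E on the −x side, so E = (-15.900, 0.0000). The tangent condition forces ZE to be normal to AE, so Z = E + (0, 11.8) = (-15.900, 11.800). On A1, E sits at bearing -90° from Z; a 99° counterclockwise sweep puts N at bearing 9°, so N = Z + 11.8·(cos 9°, sin 9°) = (-4.2453, 13.646). A1 meets NV tangentially, so ZN is at right angles to NV, so NV runs along (−sin 9°, cos 9°); with |NV| = 25.2, V = (-8.1874, 38.536). Then cos ∠AVZ = VA·VZ / (|VA||VZ|), giving 28.086°.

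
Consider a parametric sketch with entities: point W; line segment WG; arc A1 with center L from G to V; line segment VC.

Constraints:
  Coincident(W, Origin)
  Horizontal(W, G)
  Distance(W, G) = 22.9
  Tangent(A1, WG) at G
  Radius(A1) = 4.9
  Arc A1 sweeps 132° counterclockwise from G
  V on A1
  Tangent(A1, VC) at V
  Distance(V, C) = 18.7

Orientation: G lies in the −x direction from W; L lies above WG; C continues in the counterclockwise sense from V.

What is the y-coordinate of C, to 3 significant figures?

22.1

W is at the origin; WG is horizontal with |WG| = 22.9 and G on the −x side, so G = (-22.9, 0.00). A1 meets WG tangentially, so LG is at right angles to WG, so L = G + (0, 4.9) = (-22.9, 4.90). On A1, G sits at bearing -90° from L; a 132° counterclockwise sweep puts V at bearing 42°, so V = L + 4.9·(cos 42°, sin 42°) = (-19.3, 8.18). Since A1 is tangent to VC there, LV ⟂ VC, so VC runs along (−sin 42°, cos 42°); with |VC| = 18.7, C = (-31.8, 22.1). So C.y = 22.1.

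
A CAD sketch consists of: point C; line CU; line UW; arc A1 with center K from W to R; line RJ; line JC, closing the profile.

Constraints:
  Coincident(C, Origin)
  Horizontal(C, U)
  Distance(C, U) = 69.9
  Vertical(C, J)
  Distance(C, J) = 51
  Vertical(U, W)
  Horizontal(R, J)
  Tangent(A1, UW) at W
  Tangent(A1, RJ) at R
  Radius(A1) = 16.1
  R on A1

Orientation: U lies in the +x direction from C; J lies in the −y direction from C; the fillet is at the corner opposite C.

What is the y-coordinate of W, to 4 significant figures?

-34.90

C is at the origin; CU is horizontal with |CU| = 69.9 and U on the +x side, so U = (69.90, 0.000). CJ is vertical with |CJ| = 51.0 and J on the −y side, so J = (0.000, -51.00). The virtual corner opposite C is at (69.90, -51.00). Tangency of A1 to UW means the radius KW is perpendicular to UW and the tangent condition forces KR to be normal to RJ, with radius 16.1, so the center K sits 16.1 in from both sides at K = (53.80, -34.90). That places the tangent points at W = (69.90, -34.90) on UW and R = (53.80, -51.00) on RJ. So W.y = -34.90.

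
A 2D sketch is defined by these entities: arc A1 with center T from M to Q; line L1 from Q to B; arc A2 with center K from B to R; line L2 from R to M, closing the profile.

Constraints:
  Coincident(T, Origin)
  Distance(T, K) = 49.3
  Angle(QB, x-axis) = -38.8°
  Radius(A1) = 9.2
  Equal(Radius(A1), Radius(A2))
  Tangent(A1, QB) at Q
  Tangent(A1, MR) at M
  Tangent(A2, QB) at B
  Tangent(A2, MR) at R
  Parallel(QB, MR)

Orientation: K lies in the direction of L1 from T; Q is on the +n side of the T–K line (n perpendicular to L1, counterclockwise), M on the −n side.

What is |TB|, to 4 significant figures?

50.15

The slot axis is L1's direction at -38.8°, so u = (cos -38.8°, sin -38.8°) = (0.7793, -0.6266) and n = (−sin -38.8°, cos -38.8°) = (0.6266, 0.7793). T is at the origin and K lies 49.3 along u from T, so K = 49.3·u = (38.42, -30.89). Tangency of A1 to both parallel lines with radius 9.2 puts Q and M at T ± 9.2·n: Q = (5.765, 7.170), M = (-5.765, -7.170). Equal radii place B and R the same way about K: B = K + 9.2·n = (44.19, -23.72), R = K − 9.2·n = (32.66, -38.06). Then |TB| = |B − T| = 50.15.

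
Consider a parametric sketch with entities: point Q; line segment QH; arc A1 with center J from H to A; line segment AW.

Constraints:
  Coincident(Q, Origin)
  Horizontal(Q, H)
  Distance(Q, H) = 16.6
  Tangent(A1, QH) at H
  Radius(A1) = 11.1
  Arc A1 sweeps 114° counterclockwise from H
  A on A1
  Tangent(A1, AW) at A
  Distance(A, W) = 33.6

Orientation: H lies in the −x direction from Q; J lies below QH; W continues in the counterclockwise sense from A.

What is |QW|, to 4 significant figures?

48.12

Q is at the origin; QH is horizontal with |QH| = 16.6 and H on the −x side, so H = (-16.60, 0.000). The tangent condition forces JH to be normal to QH, so J = H + (0, -11.1) = (-16.60, -11.10). On A1, H sits at bearing 90° from J; a 114° counterclockwise sweep puts A at bearing 204°, so A = J + 11.1·(cos 204°, sin 204°) = (-26.74, -15.61). A1 meets AW tangentially, so JA is at right angles to AW, so AW runs along (−sin 204°, cos 204°); with |AW| = 33.6, W = (-13.07, -46.31). Then |QW| = |W − Q| = 48.12.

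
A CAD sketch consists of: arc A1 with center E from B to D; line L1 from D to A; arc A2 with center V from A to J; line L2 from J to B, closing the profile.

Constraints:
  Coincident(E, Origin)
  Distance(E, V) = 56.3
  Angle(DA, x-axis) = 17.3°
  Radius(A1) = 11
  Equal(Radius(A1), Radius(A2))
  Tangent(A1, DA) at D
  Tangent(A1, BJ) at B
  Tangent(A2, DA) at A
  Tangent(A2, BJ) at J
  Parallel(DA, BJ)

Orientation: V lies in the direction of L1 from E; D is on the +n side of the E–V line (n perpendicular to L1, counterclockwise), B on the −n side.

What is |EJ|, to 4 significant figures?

57.36

Tangency of A1 to both parallel lines with radius 11.0 puts D and B at E ± 11.0·n: D = (-3.271, 10.50), B = (3.271, -10.50). Equal radii place A and J the same way about V: A = V + 11.0·n = (50.48, 27.24), J = V − 11.0·n = (57.02, 6.240). Then |EJ| = |J − E| = 57.36.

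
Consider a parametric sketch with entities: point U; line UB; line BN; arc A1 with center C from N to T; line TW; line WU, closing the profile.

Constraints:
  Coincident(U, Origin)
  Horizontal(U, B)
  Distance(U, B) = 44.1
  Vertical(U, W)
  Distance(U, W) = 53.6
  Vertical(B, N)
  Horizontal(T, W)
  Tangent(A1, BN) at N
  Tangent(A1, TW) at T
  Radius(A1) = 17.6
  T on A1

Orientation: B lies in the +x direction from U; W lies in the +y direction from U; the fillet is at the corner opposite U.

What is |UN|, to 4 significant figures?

56.93

U is at the origin; U and B share the same y with |UB| = 44.1 and B on the +x side, so B = (44.10, 0.000). UW is vertical with |UW| = 53.6 and W on the +y side, so W = (0.000, 53.60). The virtual corner opposite U is at (44.10, 53.60). Since A1 is tangent to BN there, CN ⟂ BN and since A1 is tangent to TW there, CT ⟂ TW, with radius 17.6, so the center C sits 17.6 in from both sides at C = (26.50, 36.00). That places the tangent points at N = (44.10, 36.00) on BN and T = (26.50, 53.60) on TW. Then |UN| = |N − U| = 56.93.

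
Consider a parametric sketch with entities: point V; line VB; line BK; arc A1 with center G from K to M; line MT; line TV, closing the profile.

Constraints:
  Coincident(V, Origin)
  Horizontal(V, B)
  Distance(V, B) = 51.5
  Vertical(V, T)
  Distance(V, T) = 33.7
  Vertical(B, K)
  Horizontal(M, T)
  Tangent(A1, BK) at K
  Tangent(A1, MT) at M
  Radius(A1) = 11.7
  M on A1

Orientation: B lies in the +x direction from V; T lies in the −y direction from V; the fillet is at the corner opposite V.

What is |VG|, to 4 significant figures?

45.48

V is at the origin; VB is horizontal with |VB| = 51.5 and B on the +x side, so B = (51.50, 0.000). VT is vertical with |VT| = 33.7 and T on the −y side, so T = (0.000, -33.70). The virtual corner opposite V is at (51.50, -33.70). Tangency of A1 to BK means the radius GK is perpendicular to BK and A1 meets MT tangentially, so GM is at right angles to MT, with radius 11.7, so the center G sits 11.7 in from both sides at G = (39.80, -22.00). Then |VG| = |G − V| = 45.48.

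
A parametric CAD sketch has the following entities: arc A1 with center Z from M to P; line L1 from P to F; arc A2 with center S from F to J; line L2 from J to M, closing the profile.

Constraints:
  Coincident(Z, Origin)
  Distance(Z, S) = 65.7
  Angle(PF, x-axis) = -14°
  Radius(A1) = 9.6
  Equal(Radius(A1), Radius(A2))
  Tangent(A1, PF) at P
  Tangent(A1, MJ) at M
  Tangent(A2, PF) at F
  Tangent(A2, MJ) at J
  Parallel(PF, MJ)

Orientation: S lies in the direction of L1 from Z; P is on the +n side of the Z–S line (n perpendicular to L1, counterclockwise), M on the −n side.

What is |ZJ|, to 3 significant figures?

66.4

Tangency of A1 to both parallel lines with radius 9.6 puts P and M at Z ± 9.6·n: P = (2.32, 9.31), M = (-2.32, -9.31). Equal radii place F and J the same way about S: F = S + 9.6·n = (66.1, -6.58), J = S − 9.6·n = (61.4, -25.2). Then |ZJ| = |J − Z| = 66.4.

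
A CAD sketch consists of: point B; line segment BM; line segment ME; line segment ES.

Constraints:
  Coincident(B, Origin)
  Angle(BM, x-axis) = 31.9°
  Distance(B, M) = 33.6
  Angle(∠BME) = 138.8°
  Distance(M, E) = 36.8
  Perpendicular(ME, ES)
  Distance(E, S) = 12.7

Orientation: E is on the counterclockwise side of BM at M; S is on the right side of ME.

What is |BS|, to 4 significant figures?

71.19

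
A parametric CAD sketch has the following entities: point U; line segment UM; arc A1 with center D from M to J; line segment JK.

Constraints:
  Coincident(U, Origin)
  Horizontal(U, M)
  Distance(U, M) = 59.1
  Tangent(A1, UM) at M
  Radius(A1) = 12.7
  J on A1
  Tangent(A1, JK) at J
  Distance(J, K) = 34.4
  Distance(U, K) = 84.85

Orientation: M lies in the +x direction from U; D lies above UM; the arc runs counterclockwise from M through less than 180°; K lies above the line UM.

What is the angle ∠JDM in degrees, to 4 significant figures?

92.63°

Checks: |DJ| = 12.70 ✓; ∠(DJ, JK) = 90.00° ✓; |JK| = 34.40 ✓; |UK| = 84.85 ✓.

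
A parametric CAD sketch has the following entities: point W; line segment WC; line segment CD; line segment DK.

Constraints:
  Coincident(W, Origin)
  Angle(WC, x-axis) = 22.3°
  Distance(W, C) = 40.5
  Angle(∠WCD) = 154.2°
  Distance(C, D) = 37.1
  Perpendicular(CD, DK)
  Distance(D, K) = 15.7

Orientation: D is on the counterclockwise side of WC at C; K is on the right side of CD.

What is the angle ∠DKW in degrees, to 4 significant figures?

65.63°

W is at the origin; WC runs at 22.3° with length 40.5, so C = 40.5·(cos 22.3°, sin 22.3°) = (37.47, 15.37). ∠WCD = 154.2°, so CD runs at 22.3° + (180° − 154.2°) = 48.10° from the x-axis; with |CD| = 37.1, D = C + 37.1·(cos 48.10°, sin 48.10°) = (62.25, 42.98). CD ⟂ DK; with |DK| = 15.7 on the right of CD, K = D + 15.7·(0.7443, -0.6678) = (73.93, 32.50). Then cos ∠DKW = KD·KW / (|KD||KW|), giving 65.63°.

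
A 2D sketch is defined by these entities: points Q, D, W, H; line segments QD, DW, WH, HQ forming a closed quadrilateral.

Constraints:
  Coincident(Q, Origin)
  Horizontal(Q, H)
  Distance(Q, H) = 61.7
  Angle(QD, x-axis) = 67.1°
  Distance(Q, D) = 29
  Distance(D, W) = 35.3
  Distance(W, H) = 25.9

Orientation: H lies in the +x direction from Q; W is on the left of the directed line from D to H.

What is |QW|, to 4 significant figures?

50.47

Checks: |DW| = 35.30 ✓; |WH| = 25.90 ✓.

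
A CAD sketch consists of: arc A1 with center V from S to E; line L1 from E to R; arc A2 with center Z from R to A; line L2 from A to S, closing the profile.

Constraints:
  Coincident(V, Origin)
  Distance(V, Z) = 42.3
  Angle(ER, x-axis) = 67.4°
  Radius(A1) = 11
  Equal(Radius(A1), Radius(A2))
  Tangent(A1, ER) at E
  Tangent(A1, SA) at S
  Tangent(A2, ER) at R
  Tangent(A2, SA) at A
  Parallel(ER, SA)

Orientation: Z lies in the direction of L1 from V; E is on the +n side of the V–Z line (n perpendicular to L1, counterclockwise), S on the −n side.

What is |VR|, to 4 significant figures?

43.71

Tangency of A1 to both parallel lines with radius 11.0 puts E and S at V ± 11.0·n: E = (-10.16, 4.227), S = (10.16, -4.227). Equal radii place R and A the same way about Z: R = Z + 11.0·n = (6.100, 43.28), A = Z − 11.0·n = (26.41, 34.82). Then |VR| = |R − V| = 43.71.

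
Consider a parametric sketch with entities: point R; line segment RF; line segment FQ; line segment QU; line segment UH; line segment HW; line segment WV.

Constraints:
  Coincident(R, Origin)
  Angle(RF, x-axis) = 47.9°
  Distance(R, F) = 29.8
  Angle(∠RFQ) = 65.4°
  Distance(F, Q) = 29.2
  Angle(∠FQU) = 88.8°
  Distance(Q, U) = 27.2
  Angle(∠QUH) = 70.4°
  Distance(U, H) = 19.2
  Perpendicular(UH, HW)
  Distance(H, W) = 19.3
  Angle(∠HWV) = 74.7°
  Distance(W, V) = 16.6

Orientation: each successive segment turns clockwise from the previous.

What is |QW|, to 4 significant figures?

11.90

∠QUH = 70.4° gives UH at 92.50° from the x-axis; with |UH| = 19.2, H = (5.490, 4.241). UH ⟂ HW, so HW runs at 2.500°; with |HW| = 19.3, W = (24.77, 5.083). Then |QW| = |W − Q| = 11.90.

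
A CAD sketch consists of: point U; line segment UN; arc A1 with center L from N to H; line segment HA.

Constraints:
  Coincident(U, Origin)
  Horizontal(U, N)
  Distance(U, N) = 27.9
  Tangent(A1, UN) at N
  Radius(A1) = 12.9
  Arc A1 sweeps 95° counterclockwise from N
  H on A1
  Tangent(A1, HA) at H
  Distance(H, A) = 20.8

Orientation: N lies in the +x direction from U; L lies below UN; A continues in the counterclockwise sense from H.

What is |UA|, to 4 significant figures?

38.62

On A1, N sits at bearing 90° from L; a 95° counterclockwise sweep puts H at bearing 185°, so H = L + 12.9·(cos 185°, sin 185°) = (15.05, -14.02). Since A1 is tangent to HA there, LH ⟂ HA, so HA runs along (−sin 185°, cos 185°); with |HA| = 20.8, A = (16.86, -34.75). Then |UA| = |A − U| = 38.62.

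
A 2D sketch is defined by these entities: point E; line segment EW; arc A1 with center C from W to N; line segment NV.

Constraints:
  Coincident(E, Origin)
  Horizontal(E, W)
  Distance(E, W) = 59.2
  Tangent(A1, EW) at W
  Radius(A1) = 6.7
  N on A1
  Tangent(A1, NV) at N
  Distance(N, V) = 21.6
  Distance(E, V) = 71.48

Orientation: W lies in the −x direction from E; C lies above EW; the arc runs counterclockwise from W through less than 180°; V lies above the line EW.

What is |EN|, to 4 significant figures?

54.63

Checks: |CN| = 6.700 ✓; ∠(CN, NV) = 90.00° ✓; |NV| = 21.60 ✓; |EV| = 71.48 ✓.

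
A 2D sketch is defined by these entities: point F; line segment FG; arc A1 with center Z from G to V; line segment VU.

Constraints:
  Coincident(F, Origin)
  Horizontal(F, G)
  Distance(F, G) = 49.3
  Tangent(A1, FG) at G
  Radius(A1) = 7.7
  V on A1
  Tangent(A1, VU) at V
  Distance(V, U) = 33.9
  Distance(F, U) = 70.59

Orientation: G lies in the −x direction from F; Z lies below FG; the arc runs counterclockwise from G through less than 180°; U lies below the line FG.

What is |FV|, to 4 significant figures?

57.52

F is at the origin; F and G share the same y with |FG| = 49.3 and G on the −x side, so G = (-49.30, 0.000). Since A1 is tangent to FG there, ZG ⟂ FG, so Z = G + (0, -7.7) = (-49.30, -7.700). Since ZV ⟂ VU (tangency), |ZU| = √(7.7² + 33.9²) = 34.76 regardless of where V sits on A1. So U lies on both circle(F, 70.59) and circle(Z, 34.76); the below-FG intersection is U = (-57.04, -41.59). V is the foot of the tangent from U: V = (-57.00, -7.692).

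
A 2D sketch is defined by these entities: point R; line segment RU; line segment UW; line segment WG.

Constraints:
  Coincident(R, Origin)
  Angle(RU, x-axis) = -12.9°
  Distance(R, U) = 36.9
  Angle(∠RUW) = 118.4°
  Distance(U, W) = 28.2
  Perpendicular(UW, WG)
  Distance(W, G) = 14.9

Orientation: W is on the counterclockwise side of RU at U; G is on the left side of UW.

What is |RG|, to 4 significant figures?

49.00

R is at the origin; RU runs at -12.9° with length 36.9, so U = 36.9·(cos -12.9°, sin -12.9°) = (35.97, -8.238). ∠RUW = 118.4°, so UW runs at -12.9° + (180° − 118.4°) = 48.70° from the x-axis; with |UW| = 28.2, W = U + 28.2·(cos 48.70°, sin 48.70°) = (54.58, 12.95). UW is perpendicular to WG; with |WG| = 14.9 on the left of UW, G = W + 14.9·(-0.7513, 0.6600) = (43.39, 22.78). Then |RG| = |G − R| = 49.00.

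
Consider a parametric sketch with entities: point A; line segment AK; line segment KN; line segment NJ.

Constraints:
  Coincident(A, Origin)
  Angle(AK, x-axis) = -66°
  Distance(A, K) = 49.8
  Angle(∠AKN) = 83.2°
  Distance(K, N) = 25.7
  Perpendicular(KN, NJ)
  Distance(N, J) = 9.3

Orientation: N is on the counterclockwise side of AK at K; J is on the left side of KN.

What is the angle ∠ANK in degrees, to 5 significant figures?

68.175°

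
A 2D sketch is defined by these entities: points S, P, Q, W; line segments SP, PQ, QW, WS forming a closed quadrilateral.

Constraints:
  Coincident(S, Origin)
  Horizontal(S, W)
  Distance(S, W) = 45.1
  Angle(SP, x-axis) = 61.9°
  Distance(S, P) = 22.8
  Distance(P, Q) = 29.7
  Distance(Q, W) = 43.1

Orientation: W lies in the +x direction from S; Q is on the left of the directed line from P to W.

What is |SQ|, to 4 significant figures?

51.92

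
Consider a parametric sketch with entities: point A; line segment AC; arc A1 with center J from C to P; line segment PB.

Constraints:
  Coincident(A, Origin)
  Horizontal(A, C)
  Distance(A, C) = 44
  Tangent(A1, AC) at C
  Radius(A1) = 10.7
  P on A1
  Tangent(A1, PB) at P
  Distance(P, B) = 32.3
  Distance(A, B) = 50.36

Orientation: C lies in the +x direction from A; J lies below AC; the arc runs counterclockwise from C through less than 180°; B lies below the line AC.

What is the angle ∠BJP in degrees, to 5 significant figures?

71.672°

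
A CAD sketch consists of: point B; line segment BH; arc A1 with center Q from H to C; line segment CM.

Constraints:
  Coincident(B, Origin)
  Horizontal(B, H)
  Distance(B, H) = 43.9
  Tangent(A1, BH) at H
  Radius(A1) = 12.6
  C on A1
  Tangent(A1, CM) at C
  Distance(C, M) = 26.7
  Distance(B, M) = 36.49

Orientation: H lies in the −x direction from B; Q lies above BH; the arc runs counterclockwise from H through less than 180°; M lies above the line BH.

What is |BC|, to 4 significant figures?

33.44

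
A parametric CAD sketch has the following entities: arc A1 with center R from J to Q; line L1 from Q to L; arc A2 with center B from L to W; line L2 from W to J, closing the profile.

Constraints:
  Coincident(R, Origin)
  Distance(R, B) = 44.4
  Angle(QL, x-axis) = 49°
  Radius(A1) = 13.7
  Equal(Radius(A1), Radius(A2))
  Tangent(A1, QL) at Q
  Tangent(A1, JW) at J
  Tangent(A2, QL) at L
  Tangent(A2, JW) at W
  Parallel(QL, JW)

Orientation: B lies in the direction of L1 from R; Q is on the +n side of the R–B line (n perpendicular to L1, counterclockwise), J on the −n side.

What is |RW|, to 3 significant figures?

46.5

The slot axis is L1's direction at 49.0°, so u = (cos 49.0°, sin 49.0°) = (0.656, 0.755) and n = (−sin 49.0°, cos 49.0°) = (-0.755, 0.656). R is at the origin and B lies 44.4 along u from R, so B = 44.4·u = (29.1, 33.5). Tangency of A1 to both parallel lines with radius 13.7 puts Q and J at R ± 13.7·n: Q = (-10.3, 8.99), J = (10.3, -8.99). Equal radii place L and W the same way about B: L = B + 13.7·n = (18.8, 42.5), W = B − 13.7·n = (39.5, 24.5). Then |RW| = |W − R| = 46.5.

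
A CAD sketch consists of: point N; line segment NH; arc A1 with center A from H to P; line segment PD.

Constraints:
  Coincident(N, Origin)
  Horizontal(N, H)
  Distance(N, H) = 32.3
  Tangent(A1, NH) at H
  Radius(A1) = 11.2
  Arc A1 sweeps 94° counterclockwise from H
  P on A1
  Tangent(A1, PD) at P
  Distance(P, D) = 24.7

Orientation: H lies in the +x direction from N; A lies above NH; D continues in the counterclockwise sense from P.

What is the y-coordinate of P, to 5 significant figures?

11.981

Tangency of A1 to NH means the radius AH is perpendicular to NH, so A = H + (0, 11.2) = (32.300, 11.200). On A1, H sits at bearing -90° from A; a 94° counterclockwise sweep puts P at bearing 4°, so P = A + 11.2·(cos 4°, sin 4°) = (43.473, 11.981). So P.y = 11.981.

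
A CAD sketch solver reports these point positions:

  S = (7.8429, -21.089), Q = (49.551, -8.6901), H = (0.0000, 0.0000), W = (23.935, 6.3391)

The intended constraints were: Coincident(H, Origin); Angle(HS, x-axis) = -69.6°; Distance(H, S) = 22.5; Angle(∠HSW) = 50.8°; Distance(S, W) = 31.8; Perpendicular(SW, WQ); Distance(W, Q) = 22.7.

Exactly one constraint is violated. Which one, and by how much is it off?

Distance(W, Q) = 22.7 — off by 7.00.

H = (0.00, 0.00) ✓; HS at -69.60° ✓; |HS| = 22.50 ✓; ∠HSW = 50.80° ✓; |SW| = 31.80 ✓; ∠(SW, WQ) = 90.00° ✓; |WQ| = 29.70 ✗.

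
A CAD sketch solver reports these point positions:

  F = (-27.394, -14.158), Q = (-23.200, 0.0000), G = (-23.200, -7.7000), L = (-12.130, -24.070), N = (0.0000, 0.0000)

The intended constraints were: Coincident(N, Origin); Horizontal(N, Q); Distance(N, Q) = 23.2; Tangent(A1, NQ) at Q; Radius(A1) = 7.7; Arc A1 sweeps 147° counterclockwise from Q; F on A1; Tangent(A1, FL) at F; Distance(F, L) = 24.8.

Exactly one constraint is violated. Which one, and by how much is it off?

Distance(F, L) = 24.8 — off by 6.60.

N = (0.00, 0.00) ✓; N.y = 0.00, Q.y = 0.00 ✓; |NQ| = 23.20 ✓; ∠(GQ, QN) = 90.00° ✓; |GQ| = 7.700 ✓; bearing(G→F) − bearing(G→Q) = 147.0° ✓; |GF| = 7.700 ✓; ∠(GF, FL) = 90.00° ✓; |FL| = 18.20 ✗.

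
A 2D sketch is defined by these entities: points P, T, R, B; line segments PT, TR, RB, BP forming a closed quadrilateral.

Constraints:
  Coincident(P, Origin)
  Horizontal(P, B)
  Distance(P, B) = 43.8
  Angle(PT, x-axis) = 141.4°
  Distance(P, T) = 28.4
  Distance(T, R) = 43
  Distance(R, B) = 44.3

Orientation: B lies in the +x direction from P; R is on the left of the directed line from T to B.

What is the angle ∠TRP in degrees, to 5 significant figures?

40.088°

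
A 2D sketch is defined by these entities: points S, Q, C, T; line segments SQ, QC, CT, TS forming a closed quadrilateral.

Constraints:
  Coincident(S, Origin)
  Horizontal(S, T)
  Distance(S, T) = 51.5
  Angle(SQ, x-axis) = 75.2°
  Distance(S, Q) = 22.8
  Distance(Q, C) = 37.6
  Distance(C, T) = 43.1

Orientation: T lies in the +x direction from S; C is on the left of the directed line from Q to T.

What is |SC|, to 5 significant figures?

56.111

S is at the origin; S and T share the same y with |ST| = 51.5 and T in +x, so T = (51.5, 0). SQ runs at 75.2° with |SQ| = 22.8, so Q = (5.8242, 22.044). C is determined by |QC| = 37.6 and |CT| = 43.1 together: it lies at the intersection of circle(Q, 37.6) and circle(T, 43.1). With |QT| = 50.717, the foot of the radical line on QT is 20.983 from Q and the perpendicular offset is √(37.6² − 20.983²) = 31.201. Taking the left-of-QT solution: C = (38.282, 41.023).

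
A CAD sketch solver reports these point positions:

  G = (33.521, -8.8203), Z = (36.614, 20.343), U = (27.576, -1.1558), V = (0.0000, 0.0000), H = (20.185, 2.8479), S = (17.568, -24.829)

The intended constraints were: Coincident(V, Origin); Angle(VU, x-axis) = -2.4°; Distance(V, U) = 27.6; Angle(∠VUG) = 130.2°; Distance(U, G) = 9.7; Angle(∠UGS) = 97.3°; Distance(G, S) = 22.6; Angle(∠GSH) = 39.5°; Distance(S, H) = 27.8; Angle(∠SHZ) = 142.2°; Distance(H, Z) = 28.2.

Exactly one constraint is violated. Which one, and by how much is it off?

Distance(H, Z) = 28.2 — off by 4.20.

V = (0.00, 0.00) ✓; VU at -2.400° ✓; |VU| = 27.60 ✓; ∠VUG = 130.2° ✓; |UG| = 9.700 ✓; ∠UGS = 97.30° ✓; |GS| = 22.60 ✓; ∠GSH = 39.50° ✓; |SH| = 27.80 ✓; ∠SHZ = 142.2° ✓; |HZ| = 24.00 ✗.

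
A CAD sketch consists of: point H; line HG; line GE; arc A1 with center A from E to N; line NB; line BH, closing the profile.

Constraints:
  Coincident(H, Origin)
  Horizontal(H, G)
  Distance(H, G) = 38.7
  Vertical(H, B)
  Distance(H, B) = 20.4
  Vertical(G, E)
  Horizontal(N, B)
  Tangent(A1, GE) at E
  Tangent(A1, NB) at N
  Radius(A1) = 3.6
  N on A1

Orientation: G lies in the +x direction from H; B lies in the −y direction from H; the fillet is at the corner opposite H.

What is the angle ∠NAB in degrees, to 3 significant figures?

84.1°

The virtual corner opposite H is at (38.7, -20.4). The tangent condition forces AE to be normal to GE and tangency of A1 to NB means the radius AN is perpendicular to NB, with radius 3.6, so the center A sits 3.6 in from both sides at A = (35.1, -16.8). That places the tangent points at E = (38.7, -16.8) on GE and N = (35.1, -20.4) on NB. Then cos ∠NAB = AN·AB / (|AN||AB|), giving 84.1°.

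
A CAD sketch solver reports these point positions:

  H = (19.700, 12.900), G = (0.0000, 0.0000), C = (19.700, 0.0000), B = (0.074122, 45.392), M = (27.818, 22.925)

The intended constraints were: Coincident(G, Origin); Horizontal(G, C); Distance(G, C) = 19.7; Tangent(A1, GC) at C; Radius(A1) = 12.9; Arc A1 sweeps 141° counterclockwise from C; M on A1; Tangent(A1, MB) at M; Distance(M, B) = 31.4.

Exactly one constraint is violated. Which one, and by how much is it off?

Distance(M, B) = 31.4 — off by 4.30.

G = (0.00, 0.00) ✓; G.y = 0.00, C.y = 0.00 ✓; |GC| = 19.70 ✓; ∠(HC, CG) = 90.00° ✓; |HC| = 12.90 ✓; bearing(H→M) − bearing(H→C) = 141.0° ✓; |HM| = 12.90 ✓; ∠(HM, MB) = 90.00° ✓; |MB| = 35.70 ✗.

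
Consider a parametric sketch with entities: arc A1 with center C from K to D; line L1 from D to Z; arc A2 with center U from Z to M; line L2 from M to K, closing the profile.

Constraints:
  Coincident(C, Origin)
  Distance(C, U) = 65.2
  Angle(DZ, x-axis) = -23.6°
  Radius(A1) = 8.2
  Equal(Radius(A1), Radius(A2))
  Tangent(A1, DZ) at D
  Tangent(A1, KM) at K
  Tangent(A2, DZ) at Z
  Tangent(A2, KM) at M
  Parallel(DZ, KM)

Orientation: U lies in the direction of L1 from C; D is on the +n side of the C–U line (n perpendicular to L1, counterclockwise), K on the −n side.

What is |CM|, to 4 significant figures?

65.71

The slot axis is L1's direction at -23.6°, so u = (cos -23.6°, sin -23.6°) = (0.9164, -0.4003) and n = (−sin -23.6°, cos -23.6°) = (0.4003, 0.9164). C is at the origin and U lies 65.2 along u from C, so U = 65.2·u = (59.75, -26.10). Tangency of A1 to both parallel lines with radius 8.2 puts D and K at C ± 8.2·n: D = (3.283, 7.514), K = (-3.283, -7.514). Equal radii place Z and M the same way about U: Z = U + 8.2·n = (63.03, -18.59), M = U − 8.2·n = (56.46, -33.62). Then |CM| = |M − C| = 65.71.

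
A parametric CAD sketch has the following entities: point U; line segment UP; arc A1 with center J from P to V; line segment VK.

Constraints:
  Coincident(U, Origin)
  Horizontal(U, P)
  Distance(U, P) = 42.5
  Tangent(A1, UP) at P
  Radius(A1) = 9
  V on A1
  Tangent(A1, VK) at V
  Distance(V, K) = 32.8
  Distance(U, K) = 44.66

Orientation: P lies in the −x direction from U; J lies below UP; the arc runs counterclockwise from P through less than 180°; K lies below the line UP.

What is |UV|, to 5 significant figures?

50.987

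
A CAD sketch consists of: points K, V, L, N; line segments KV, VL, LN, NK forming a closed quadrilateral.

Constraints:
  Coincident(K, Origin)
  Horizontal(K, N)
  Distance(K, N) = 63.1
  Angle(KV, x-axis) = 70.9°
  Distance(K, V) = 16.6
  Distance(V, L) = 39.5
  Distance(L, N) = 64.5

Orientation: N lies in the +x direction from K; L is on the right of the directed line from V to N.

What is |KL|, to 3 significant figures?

24.0

K is at the origin; KN is horizontal with |KN| = 63.1 and N in +x, so N = (63.1, 0). KV runs at 70.9° with |KV| = 16.6, so V = (5.43, 15.7). L is determined by |VL| = 39.5 and |LN| = 64.5 together: it lies at the intersection of circle(V, 39.5) and circle(N, 64.5). With |VN| = 59.8, the foot of the radical line on VN is 8.13 from V and the perpendicular offset is √(39.5² − 8.13²) = 38.7. Taking the right-of-VN solution: L = (3.13, -23.7).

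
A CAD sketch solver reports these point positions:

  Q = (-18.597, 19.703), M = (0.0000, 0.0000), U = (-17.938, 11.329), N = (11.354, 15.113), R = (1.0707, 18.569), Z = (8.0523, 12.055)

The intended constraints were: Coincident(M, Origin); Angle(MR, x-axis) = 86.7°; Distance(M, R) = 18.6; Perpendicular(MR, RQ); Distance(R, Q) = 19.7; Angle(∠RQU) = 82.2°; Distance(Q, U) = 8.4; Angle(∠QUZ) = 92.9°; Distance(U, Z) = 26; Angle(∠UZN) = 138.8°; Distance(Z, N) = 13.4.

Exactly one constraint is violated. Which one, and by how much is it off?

Distance(Z, N) = 13.4 — off by 8.90.

M = (0.00, 0.00) ✓; MR at 86.70° ✓; |MR| = 18.60 ✓; ∠(MR, RQ) = 90.00° ✓; |RQ| = 19.70 ✓; ∠RQU = 82.20° ✓; |QU| = 8.400 ✓; ∠QUZ = 92.90° ✓; |UZ| = 26.00 ✓; ∠UZN = 138.8° ✓; |ZN| = 4.500 ✗.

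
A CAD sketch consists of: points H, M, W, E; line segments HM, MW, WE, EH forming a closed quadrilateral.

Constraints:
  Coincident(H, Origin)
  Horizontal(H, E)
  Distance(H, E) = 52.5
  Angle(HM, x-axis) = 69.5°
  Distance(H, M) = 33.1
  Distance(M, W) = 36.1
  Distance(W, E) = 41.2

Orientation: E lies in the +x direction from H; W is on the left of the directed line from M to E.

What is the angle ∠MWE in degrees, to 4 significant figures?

82.93°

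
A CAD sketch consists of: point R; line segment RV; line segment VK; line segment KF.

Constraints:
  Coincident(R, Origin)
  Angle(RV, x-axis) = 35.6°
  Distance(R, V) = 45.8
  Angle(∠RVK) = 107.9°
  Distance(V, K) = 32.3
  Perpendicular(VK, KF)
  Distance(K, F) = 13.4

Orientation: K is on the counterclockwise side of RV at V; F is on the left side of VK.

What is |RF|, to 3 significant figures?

55.3

R is at the origin; RV runs at 35.6° with length 45.8, so V = 45.8·(cos 35.6°, sin 35.6°) = (37.2, 26.7). ∠RVK = 107.9°, so VK runs at 35.6° + (180° − 107.9°) = 108° from the x-axis; with |VK| = 32.3, K = V + 32.3·(cos 108°, sin 108°) = (27.4, 57.4). VK is perpendicular to KF; with |KF| = 13.4 on the left of VK, F = K + 13.4·(-0.953, -0.304) = (14.7, 53.4). Then |RF| = |F − R| = 55.3.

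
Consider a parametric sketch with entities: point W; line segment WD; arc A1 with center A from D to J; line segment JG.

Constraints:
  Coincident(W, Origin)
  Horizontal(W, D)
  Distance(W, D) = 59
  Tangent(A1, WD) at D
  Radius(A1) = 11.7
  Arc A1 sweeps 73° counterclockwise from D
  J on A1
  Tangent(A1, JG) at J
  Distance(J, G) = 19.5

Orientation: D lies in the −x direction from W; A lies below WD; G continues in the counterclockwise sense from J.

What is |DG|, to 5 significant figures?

31.786

W is at the origin; W and D share the same y with |WD| = 59.0 and D on the −x side, so D = (-59.000, 0.0000). A1 meets WD tangentially, so AD is at right angles to WD, so A = D + (0, -11.7) = (-59.000, -11.700). On A1, D sits at bearing 90° from A; a 73° counterclockwise sweep puts J at bearing 163°, so J = A + 11.7·(cos 163°, sin 163°) = (-70.189, -8.2793). A1 meets JG tangentially, so AJ is at right angles to JG, so JG runs along (−sin 163°, cos 163°); with |JG| = 19.5, G = (-75.890, -26.927). Then |DG| = |G − D| = 31.786.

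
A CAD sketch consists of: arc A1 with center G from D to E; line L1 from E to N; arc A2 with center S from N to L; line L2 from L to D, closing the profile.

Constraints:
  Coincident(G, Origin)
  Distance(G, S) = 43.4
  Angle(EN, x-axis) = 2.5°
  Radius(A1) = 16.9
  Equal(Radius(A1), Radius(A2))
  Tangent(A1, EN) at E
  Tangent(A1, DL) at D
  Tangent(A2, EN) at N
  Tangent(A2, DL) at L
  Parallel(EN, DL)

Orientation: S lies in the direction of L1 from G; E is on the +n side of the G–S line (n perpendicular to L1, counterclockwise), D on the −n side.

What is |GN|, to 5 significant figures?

46.574

The slot axis is L1's direction at 2.5°, so u = (cos 2.5°, sin 2.5°) = (0.99905, 0.043619) and n = (−sin 2.5°, cos 2.5°) = (-0.043619, 0.99905). G is at the origin and S lies 43.4 along u from G, so S = 43.4·u = (43.359, 1.8931). Tangency of A1 to both parallel lines with radius 16.9 puts E and D at G ± 16.9·n: E = (-0.73717, 16.884), D = (0.73717, -16.884). Equal radii place N and L the same way about S: N = S + 16.9·n = (42.622, 18.777), L = S − 16.9·n = (44.096, -14.991). Then |GN| = |N − G| = 46.574.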